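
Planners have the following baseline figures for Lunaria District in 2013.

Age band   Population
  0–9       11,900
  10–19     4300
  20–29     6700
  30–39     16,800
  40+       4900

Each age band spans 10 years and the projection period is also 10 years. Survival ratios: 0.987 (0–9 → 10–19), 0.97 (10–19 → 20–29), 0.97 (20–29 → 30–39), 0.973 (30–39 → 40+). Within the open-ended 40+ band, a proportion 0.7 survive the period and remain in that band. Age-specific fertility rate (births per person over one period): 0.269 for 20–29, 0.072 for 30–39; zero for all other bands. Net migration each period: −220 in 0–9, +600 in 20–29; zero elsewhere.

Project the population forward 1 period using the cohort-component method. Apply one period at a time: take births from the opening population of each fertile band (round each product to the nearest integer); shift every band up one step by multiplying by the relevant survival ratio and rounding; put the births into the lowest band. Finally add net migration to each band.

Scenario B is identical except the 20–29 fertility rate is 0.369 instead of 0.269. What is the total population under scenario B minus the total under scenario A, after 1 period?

670

— Period 1 —
Births: 6700 × 0.269 = 1802, 16800 × 0.072 = 1210 ⇒ total 3012
10–19: 11900 × 0.987 = 11745
20–29: 4300 × 0.97 = 4171
30–39: 6700 × 0.97 = 6499
40+: 16800 × 0.973 + 4900 × 0.7 = 16346 + 3430 = 19776
Net migration: 0–9 − 220 → 2792; 20–29 + 600 → 4771
→ [2792, 11745, 4771, 6499, 19776]
Scenario A total after 1 period: 45583
Scenario B projection —
— Period 1 —
Births: 6700 × 0.369 = 2472, 16800 × 0.072 = 1210 ⇒ total 3682
10–19: 11900 × 0.987 = 11745
20–29: 4300 × 0.97 = 4171
30–39: 6700 × 0.97 = 6499
40+: 16800 × 0.973 + 4900 × 0.7 = 16346 + 3430 = 19776
Net migration: 0–9 − 220 → 3462; 20–29 + 600 → 4771
→ [3462, 11745, 4771, 6499, 19776]
Scenario B total after 1 period: 46253
Difference B − A = 46253 − 45583 = 670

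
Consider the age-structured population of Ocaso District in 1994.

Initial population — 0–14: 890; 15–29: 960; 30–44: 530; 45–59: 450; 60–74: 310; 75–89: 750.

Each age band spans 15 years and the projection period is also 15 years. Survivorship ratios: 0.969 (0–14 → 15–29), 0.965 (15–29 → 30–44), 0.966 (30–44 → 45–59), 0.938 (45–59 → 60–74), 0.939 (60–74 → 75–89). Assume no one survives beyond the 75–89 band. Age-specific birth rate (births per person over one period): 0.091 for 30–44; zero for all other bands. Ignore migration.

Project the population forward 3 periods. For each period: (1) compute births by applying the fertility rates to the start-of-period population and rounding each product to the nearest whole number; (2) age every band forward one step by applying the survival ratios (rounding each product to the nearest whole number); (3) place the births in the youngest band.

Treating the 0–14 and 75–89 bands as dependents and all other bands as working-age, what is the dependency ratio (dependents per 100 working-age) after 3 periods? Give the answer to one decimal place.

29.8

Period 1.
Births: 530 × 0.091 = 48
15–29: 890 × 0.969 = 862
30–44: 960 × 0.965 = 926
45–59: 530 × 0.966 = 512
60–74: 450 × 0.938 = 422
75–89: 310 × 0.939 = 291
→ [48, 862, 926, 512, 422, 291]
Period 2.
Births: 926 × 0.091 = 84
15–29: 48 × 0.969 = 47
30–44: 862 × 0.965 = 832
45–59: 926 × 0.966 = 895
60–74: 512 × 0.938 = 480
75–89: 422 × 0.939 = 396
→ [84, 47, 832, 895, 480, 396]
Period 3.
Births: 832 × 0.091 = 76
15–29: 84 × 0.969 = 81
30–44: 47 × 0.965 = 45
45–59: 832 × 0.966 = 804
60–74: 895 × 0.938 = 840
75–89: 480 × 0.939 = 451
→ [76, 81, 45, 804, 840, 451]
Dependents (band 0–14 + band 75–89) = 76 + 451 = 527; working-age = 1770; ratio = 527/1770 × 100 = 29.8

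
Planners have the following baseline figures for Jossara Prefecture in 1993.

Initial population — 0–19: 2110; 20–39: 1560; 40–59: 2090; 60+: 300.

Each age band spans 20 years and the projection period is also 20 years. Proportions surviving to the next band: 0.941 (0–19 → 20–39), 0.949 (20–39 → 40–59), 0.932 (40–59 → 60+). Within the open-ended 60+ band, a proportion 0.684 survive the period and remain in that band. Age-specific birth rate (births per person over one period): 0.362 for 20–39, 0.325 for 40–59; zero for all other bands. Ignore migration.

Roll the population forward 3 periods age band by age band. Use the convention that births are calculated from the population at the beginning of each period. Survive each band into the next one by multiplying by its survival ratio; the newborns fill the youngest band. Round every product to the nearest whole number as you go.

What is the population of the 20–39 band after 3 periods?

1129

[period 1]
Births: 1560 × 0.362 = 565  |  2090 × 0.325 = 679 — total 1244
20–39: 2110 × 0.941 = 1986
40–59: 1560 × 0.949 = 1480
60+: 2090 × 0.932 + 300 × 0.684 = 1948 + 205 = 2153
Population now: 0–19=1244, 20–39=1986, 40–59=1480, 60+=2153
[period 2]
Births: 1986 × 0.362 = 719  |  1480 × 0.325 = 481 — total 1200
20–39: 1244 × 0.941 = 1171
40–59: 1986 × 0.949 = 1885
60+: 1480 × 0.932 + 2153 × 0.684 = 1379 + 1473 = 2852
Population now: 0–19=1200, 20–39=1171, 40–59=1885, 60+=2852
[period 3]
Births: 1171 × 0.362 = 424  |  1885 × 0.325 = 613 — total 1037
20–39: 1200 × 0.941 = 1129
40–59: 1171 × 0.949 = 1111
60+: 1885 × 0.932 + 2852 × 0.684 = 1757 + 1951 = 3708
Population now: 0–19=1037, 20–39=1129, 40–59=1111, 60+=3708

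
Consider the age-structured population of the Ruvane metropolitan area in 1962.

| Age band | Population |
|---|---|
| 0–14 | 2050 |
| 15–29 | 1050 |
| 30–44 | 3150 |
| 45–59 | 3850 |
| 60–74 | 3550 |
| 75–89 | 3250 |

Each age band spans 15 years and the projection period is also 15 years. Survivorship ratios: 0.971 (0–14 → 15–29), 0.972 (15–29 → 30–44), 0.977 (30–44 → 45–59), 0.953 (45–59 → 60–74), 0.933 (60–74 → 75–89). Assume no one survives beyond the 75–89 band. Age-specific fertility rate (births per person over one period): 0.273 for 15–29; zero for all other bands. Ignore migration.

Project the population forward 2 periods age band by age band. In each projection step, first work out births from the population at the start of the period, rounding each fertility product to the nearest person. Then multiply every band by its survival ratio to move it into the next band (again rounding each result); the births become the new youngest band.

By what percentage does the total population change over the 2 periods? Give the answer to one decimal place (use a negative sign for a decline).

-40.2

Period 1:
Births: 1050 × 0.273 = 287
15–29: 2050 × 0.971 = 1991
30–44: 1050 × 0.972 = 1021
45–59: 3150 × 0.977 = 3078
60–74: 3850 × 0.953 = 3669
75–89: 3550 × 0.933 = 3312
End of period: [287, 1991, 1021, 3078, 3669, 3312]
Period 2:
Births: 1991 × 0.273 = 544
15–29: 287 × 0.971 = 279
30–44: 1991 × 0.972 = 1935
45–59: 1021 × 0.977 = 998
60–74: 3078 × 0.953 = 2933
75–89: 3669 × 0.933 = 3423
End of period: [544, 279, 1935, 998, 2933, 3423]
Total: 16900 → 10112; change = -6788; percentage change = -40.2%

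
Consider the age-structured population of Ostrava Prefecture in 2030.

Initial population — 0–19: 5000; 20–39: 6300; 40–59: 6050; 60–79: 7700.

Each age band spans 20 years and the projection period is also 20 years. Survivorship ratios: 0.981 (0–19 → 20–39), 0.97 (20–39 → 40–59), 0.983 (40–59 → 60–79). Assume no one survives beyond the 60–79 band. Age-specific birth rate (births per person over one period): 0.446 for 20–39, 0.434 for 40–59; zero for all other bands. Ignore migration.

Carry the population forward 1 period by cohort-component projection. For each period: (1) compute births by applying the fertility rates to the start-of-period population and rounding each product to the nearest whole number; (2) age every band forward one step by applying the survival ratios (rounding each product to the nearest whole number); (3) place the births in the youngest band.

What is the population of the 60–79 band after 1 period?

5947

After projecting period 1:
Births: 6300 × 0.446 = 2810 ; 6050 × 0.434 = 2626 — total 5436
20–39: 5000 × 0.981 = 4905
40–59: 6300 × 0.97 = 6111
60–79: 6050 × 0.983 = 5947
Giving 5436 / 4905 / 6111 / 5947.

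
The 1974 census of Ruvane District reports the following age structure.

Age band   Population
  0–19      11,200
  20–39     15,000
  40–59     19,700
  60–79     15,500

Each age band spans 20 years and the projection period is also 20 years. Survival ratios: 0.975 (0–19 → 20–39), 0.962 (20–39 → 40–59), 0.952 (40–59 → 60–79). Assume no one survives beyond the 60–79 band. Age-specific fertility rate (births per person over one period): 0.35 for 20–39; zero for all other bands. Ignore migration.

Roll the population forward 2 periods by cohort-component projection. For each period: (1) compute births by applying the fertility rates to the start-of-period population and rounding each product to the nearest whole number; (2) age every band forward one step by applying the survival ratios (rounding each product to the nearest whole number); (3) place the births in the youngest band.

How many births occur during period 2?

Let band 1 be 0–19 through band 4 = 60–79.
Period 1:
Births: 15000 * 0.35 = 5250
Band 2: 11200 * 0.975 = 10920
Band 3: 15000 * 0.962 = 14430
Band 4: 19700 * 0.952 = 18754
End of period: [5250, 10920, 14430, 18754]
Period 2:
Births: 10920 * 0.35 = 3822
Band 2: 5250 * 0.975 = 5119
Band 3: 10920 * 0.962 = 10505
Band 4: 14430 * 0.952 = 13737
End of period: [3822, 5119, 10505, 13737]

3822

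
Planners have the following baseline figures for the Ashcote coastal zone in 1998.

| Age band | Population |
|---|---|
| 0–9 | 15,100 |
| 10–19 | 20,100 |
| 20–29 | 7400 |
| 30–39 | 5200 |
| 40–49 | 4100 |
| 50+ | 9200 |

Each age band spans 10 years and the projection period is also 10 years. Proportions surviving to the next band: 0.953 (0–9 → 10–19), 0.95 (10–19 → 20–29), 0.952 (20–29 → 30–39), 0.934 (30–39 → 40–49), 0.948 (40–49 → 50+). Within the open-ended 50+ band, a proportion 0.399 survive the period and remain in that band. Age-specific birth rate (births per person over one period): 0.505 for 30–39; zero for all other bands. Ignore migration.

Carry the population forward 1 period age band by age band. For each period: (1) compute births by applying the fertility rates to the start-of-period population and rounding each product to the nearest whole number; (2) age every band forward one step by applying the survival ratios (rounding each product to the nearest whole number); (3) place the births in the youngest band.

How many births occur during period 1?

Numbering the bands 1..6 from youngest to oldest:
Period 1:
Births: 5200 × 0.505 = 2626
Band 2: 15100 × 0.953 = 14390
Band 3: 20100 × 0.95 = 19095
Band 4: 7400 × 0.952 = 7045
Band 5: 5200 × 0.934 = 4857
Band 6: 4100 × 0.948 + 9200 × 0.399 = 3887 + 3671 = 7558
Population now: 0–9=2626, 10–19=14390, 20–29=19095, 30–39=7045, 40–49=4857, 50+=7558

2626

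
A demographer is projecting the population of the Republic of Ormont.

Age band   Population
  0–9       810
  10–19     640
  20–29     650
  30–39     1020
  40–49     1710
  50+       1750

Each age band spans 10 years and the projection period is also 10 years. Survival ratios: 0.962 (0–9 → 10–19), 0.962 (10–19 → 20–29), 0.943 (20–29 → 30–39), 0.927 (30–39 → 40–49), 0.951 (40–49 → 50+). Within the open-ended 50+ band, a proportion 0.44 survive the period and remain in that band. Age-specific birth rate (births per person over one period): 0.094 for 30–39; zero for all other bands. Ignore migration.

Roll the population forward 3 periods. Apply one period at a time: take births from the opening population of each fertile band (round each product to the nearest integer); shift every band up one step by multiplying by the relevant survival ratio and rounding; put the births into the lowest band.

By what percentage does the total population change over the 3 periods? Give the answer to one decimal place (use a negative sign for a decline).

-56.8

Let group 1 be 0–9 through group 6 = 50+.
Period 1:
Births: 1020 × 0.094 = 96
Group 2: 810 × 0.962 = 779
Group 3: 640 × 0.962 = 616
Group 4: 650 × 0.943 = 613
Group 5: 1020 × 0.927 = 946
Group 6: 1710 × 0.951 + 1750 × 0.44 = 1626 + 770 = 2396
Giving 96 / 779 / 616 / 613 / 946 / 2396.
Period 2:
Births: 613 × 0.094 = 58
Group 2: 96 × 0.962 = 92
Group 3: 779 × 0.962 = 749
Group 4: 616 × 0.943 = 581
Group 5: 613 × 0.927 = 568
Group 6: 946 × 0.951 + 2396 × 0.44 = 900 + 1054 = 1954
Giving 58 / 92 / 749 / 581 / 568 / 1954.
Period 3:
Births: 581 × 0.094 = 55
Group 2: 58 × 0.962 = 56
Group 3: 92 × 0.962 = 89
Group 4: 749 × 0.943 = 706
Group 5: 581 × 0.927 = 539
Group 6: 568 × 0.951 + 1954 × 0.44 = 540 + 860 = 1400
Giving 55 / 56 / 89 / 706 / 539 / 1400.
Total: 6580 → 2845; change = -3735; percentage change = -56.8%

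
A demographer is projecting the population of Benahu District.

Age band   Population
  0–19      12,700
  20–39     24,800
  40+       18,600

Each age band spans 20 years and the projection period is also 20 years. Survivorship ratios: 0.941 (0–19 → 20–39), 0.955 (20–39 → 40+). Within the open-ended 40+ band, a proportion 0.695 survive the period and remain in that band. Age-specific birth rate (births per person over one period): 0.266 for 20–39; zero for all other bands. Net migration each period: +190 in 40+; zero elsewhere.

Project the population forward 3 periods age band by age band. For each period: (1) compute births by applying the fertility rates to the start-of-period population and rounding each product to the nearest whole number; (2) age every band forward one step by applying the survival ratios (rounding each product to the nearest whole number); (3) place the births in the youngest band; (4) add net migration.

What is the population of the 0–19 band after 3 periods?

1651

Call the groups 1 to 3, youngest first.
After projecting period 1:
Births: 24800 × 0.266 = 6597
Group 2: 12700 × 0.941 = 11951
Group 3: 24800 × 0.955 + 18600 × 0.695 = 23684 + 12927 = 36611
Net migration: Group 3 + 190 → 36801
Giving 6597 / 11951 / 36801.
After projecting period 2:
Births: 11951 × 0.266 = 3179
Group 2: 6597 × 0.941 = 6208
Group 3: 11951 × 0.955 + 36801 × 0.695 = 11413 + 25577 = 36990
Net migration: Group 3 + 190 → 37180
Giving 3179 / 6208 / 37180.
After projecting period 3:
Births: 6208 × 0.266 = 1651
Group 2: 3179 × 0.941 = 2991
Group 3: 6208 × 0.955 + 37180 × 0.695 = 5929 + 25840 = 31769
Net migration: Group 3 + 190 → 31959
Giving 1651 / 2991 / 31959.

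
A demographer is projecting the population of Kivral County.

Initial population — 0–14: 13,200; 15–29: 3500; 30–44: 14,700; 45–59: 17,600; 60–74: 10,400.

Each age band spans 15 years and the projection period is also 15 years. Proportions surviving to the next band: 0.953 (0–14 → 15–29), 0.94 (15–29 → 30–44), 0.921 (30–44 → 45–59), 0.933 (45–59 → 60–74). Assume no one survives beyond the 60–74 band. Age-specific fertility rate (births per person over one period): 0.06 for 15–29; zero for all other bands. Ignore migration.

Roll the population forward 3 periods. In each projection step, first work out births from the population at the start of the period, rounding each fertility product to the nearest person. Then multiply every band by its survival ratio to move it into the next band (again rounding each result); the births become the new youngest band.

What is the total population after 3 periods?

Let band 1 be 0–14 through band 5 = 60–74.
Period 1.
Births: 3500 * 0.06 = 210
Band 2: 13200 * 0.953 = 12580
Band 3: 3500 * 0.94 = 3290
Band 4: 14700 * 0.921 = 13539
Band 5: 17600 * 0.933 = 16421
End of period: [210, 12580, 3290, 13539, 16421]
Period 2.
Births: 12580 * 0.06 = 755
Band 2: 210 * 0.953 = 200
Band 3: 12580 * 0.94 = 11825
Band 4: 3290 * 0.921 = 3030
Band 5: 13539 * 0.933 = 12632
End of period: [755, 200, 11825, 3030, 12632]
Period 3.
Births: 200 * 0.06 = 12
Band 2: 755 * 0.953 = 720
Band 3: 200 * 0.94 = 188
Band 4: 11825 * 0.921 = 10891
Band 5: 3030 * 0.933 = 2827
End of period: [12, 720, 188, 10891, 2827]
Total after period 3: 12 + 720 + 188 + 10891 + 2827 = 14638

14638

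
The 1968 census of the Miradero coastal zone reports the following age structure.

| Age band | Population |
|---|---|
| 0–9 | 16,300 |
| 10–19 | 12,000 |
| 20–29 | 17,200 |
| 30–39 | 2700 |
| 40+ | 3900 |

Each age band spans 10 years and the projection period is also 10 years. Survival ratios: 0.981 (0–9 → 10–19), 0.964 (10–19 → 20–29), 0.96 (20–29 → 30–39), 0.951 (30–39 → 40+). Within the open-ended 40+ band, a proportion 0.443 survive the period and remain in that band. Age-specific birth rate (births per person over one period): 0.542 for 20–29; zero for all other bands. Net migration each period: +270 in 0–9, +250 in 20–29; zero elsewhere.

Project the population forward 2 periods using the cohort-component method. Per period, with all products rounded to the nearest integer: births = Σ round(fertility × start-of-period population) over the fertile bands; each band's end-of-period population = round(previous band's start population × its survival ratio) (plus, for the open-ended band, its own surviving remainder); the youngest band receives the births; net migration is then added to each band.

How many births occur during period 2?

(Bands numbered youngest = 1 to oldest = 5.)
Period 1:
Births: 17200 × 0.542 = 9322
Band 2: 16300 × 0.981 = 15990
Band 3: 12000 × 0.964 = 11568
Band 4: 17200 × 0.96 = 16512
Band 5: 2700 × 0.951 + 3900 × 0.443 = 2568 + 1728 = 4296
Net migration: Band 1 + 270 → 9592; Band 3 + 250 → 11818
Population now: 0–9=9592, 10–19=15990, 20–29=11818, 30–39=16512, 40+=4296
Period 2:
Births: 11818 × 0.542 = 6405
Band 2: 9592 × 0.981 = 9410
Band 3: 15990 × 0.964 = 15414
Band 4: 11818 × 0.96 = 11345
Band 5: 16512 × 0.951 + 4296 × 0.443 = 15703 + 1903 = 17606
Net migration: Band 1 + 270 → 6675; Band 3 + 250 → 15664
Population now: 0–9=6675, 10–19=9410, 20–29=15664, 30–39=11345, 40+=17606

6405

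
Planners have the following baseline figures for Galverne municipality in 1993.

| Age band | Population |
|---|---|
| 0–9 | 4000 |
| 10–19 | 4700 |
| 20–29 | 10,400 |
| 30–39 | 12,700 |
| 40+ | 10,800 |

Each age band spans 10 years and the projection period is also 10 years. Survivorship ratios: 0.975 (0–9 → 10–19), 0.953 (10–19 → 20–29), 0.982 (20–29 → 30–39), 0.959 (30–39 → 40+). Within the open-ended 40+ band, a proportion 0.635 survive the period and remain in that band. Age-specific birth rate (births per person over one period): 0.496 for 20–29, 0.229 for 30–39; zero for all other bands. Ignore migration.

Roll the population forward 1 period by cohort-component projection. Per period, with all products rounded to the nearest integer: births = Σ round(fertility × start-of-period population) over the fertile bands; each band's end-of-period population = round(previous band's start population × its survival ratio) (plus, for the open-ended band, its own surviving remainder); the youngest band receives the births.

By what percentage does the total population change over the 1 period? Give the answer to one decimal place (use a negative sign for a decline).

— Period 1 —
Births: 10400 × 0.496 = 5158  |  12700 × 0.229 = 2908 ⇒ total 8066
10–19: 4000 × 0.975 = 3900
20–29: 4700 × 0.953 = 4479
30–39: 10400 × 0.982 = 10213
40+: 12700 × 0.959 + 10800 × 0.635 = 12179 + 6858 = 19037
Giving 8066 / 3900 / 4479 / 10213 / 19037.
Total: 42600 → 45695; change = 3095; percentage change = 7.3%

7.3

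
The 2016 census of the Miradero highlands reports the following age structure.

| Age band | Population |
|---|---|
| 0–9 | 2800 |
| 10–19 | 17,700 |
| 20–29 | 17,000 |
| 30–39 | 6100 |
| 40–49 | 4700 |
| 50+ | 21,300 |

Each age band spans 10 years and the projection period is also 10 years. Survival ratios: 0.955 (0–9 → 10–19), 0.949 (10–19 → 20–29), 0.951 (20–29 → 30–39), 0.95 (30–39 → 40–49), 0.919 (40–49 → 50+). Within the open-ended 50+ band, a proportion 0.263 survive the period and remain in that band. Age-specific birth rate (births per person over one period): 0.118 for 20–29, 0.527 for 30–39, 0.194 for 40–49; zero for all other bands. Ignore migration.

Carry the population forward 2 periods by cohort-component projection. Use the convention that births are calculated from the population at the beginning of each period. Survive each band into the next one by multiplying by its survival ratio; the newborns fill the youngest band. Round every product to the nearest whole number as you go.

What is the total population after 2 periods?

59289

— Period 1 —
Births: 17000 × 0.118 = 2006  |  6100 × 0.527 = 3215  |  4700 × 0.194 = 912 → total 6133
10–19: 2800 × 0.955 = 2674
20–29: 17700 × 0.949 = 16797
30–39: 17000 × 0.951 = 16167
40–49: 6100 × 0.95 = 5795
50+: 4700 × 0.919 + 21300 × 0.263 = 4319 + 5602 = 9921
→ [6133, 2674, 16797, 16167, 5795, 9921]
— Period 2 —
Births: 16797 × 0.118 = 1982  |  16167 × 0.527 = 8520  |  5795 × 0.194 = 1124 → total 11626
10–19: 6133 × 0.955 = 5857
20–29: 2674 × 0.949 = 2538
30–39: 16797 × 0.951 = 15974
40–49: 16167 × 0.95 = 15359
50+: 5795 × 0.919 + 9921 × 0.263 = 5326 + 2609 = 7935
→ [11626, 5857, 2538, 15974, 15359, 7935]
Total after period 2: 11626 + 5857 + 2538 + 15974 + 15359 + 7935 = 59289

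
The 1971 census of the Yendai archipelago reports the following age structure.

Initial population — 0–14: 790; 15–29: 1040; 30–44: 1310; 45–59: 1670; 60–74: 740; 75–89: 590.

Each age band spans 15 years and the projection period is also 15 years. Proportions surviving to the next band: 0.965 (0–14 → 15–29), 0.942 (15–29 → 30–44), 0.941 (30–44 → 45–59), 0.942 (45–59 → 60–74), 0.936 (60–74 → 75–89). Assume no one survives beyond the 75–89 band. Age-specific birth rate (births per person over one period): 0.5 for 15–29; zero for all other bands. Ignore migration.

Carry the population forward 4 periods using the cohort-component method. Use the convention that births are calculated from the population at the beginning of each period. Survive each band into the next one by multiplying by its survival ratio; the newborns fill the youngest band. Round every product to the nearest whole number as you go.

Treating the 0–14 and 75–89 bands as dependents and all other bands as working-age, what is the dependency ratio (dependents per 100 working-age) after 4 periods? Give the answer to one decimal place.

59.7

Call the groups 1 to 6, youngest first.
After projecting period 1:
Births: 1040 × 0.5 = 520
Group 2: 790 × 0.965 = 762
Group 3: 1040 × 0.942 = 980
Group 4: 1310 × 0.941 = 1233
Group 5: 1670 × 0.942 = 1573
Group 6: 740 × 0.936 = 693
End of period: [520, 762, 980, 1233, 1573, 693]
After projecting period 2:
Births: 762 × 0.5 = 381
Group 2: 520 × 0.965 = 502
Group 3: 762 × 0.942 = 718
Group 4: 980 × 0.941 = 922
Group 5: 1233 × 0.942 = 1161
Group 6: 1573 × 0.936 = 1472
End of period: [381, 502, 718, 922, 1161, 1472]
After projecting period 3:
Births: 502 × 0.5 = 251
Group 2: 381 × 0.965 = 368
Group 3: 502 × 0.942 = 473
Group 4: 718 × 0.941 = 676
Group 5: 922 × 0.942 = 869
Group 6: 1161 × 0.936 = 1087
End of period: [251, 368, 473, 676, 869, 1087]
After projecting period 4:
Births: 368 × 0.5 = 184
Group 2: 251 × 0.965 = 242
Group 3: 368 × 0.942 = 347
Group 4: 473 × 0.941 = 445
Group 5: 676 × 0.942 = 637
Group 6: 869 × 0.936 = 813
End of period: [184, 242, 347, 445, 637, 813]
Dependents (band 0–14 + band 75–89) = 184 + 813 = 997; working-age = 1671; ratio = 997/1671 × 100 = 59.7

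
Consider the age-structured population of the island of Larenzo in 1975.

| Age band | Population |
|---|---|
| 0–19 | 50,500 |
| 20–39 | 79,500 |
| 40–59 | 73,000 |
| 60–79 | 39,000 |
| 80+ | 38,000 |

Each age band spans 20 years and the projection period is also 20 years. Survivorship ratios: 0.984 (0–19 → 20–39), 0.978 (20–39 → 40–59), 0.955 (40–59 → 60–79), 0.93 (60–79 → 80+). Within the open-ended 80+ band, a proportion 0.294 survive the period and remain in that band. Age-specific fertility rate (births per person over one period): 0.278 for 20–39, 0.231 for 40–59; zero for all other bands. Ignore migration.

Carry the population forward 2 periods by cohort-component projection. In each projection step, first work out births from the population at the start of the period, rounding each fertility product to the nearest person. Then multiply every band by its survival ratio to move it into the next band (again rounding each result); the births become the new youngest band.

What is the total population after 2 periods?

[period 1]
Births: 79500 × 0.278 = 22101, 73000 × 0.231 = 16863 → total 38964
20–39: 50500 × 0.984 = 49692
40–59: 79500 × 0.978 = 77751
60–79: 73000 × 0.955 = 69715
80+: 39000 × 0.93 + 38000 × 0.294 = 36270 + 11172 = 47442
End of period: [38964, 49692, 77751, 69715, 47442]
[period 2]
Births: 49692 × 0.278 = 13814, 77751 × 0.231 = 17960 → total 31774
20–39: 38964 × 0.984 = 38341
40–59: 49692 × 0.978 = 48599
60–79: 77751 × 0.955 = 74252
80+: 69715 × 0.93 + 47442 × 0.294 = 64835 + 13948 = 78783
End of period: [31774, 38341, 48599, 74252, 78783]
Total after period 2: 31774 + 38341 + 48599 + 74252 + 78783 = 271749

271749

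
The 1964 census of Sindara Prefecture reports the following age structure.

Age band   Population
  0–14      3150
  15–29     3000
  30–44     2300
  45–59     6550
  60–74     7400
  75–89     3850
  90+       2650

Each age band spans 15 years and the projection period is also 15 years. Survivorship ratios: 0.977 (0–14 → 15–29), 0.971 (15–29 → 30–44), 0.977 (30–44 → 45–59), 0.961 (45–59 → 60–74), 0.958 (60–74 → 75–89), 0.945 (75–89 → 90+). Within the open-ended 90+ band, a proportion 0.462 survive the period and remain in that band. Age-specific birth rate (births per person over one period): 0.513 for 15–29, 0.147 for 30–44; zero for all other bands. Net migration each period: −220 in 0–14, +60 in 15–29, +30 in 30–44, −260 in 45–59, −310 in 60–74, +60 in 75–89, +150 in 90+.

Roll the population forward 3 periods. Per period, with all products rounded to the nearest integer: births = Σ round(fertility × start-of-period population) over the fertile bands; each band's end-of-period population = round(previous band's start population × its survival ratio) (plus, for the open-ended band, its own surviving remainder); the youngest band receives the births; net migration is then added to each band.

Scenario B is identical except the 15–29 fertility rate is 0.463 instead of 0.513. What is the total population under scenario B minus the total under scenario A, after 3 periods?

-447

Let band 1 be 0–14 through band 7 = 90+.
[period 1]
Births: 3000 × 0.513 = 1539, 2300 × 0.147 = 338 → 1877
Band 2: 3150 × 0.977 = 3078
Band 3: 3000 × 0.971 = 2913
Band 4: 2300 × 0.977 = 2247
Band 5: 6550 × 0.961 = 6295
Band 6: 7400 × 0.958 = 7089
Band 7: 3850 × 0.945 + 2650 × 0.462 = 3638 + 1224 = 4862
Net migration: Band 1 − 220 → 1657; Band 2 + 60 → 3138; Band 3 + 30 → 2943; Band 4 − 260 → 1987; Band 5 − 310 → 5985; Band 6 + 60 → 7149; Band 7 + 150 → 5012
→ [1657, 3138, 2943, 1987, 5985, 7149, 5012]
[period 2]
Births: 3138 × 0.513 = 1610, 2943 × 0.147 = 433 → 2043
Band 2: 1657 × 0.977 = 1619
Band 3: 3138 × 0.971 = 3047
Band 4: 2943 × 0.977 = 2875
Band 5: 1987 × 0.961 = 1910
Band 6: 5985 × 0.958 = 5734
Band 7: 7149 × 0.945 + 5012 × 0.462 = 6756 + 2316 = 9072
Net migration: Band 1 − 220 → 1823; Band 2 + 60 → 1679; Band 3 + 30 → 3077; Band 4 − 260 → 2615; Band 5 − 310 → 1600; Band 6 + 60 → 5794; Band 7 + 150 → 9222
→ [1823, 1679, 3077, 2615, 1600, 5794, 9222]
[period 3]
Births: 1679 × 0.513 = 861, 3077 × 0.147 = 452 → 1313
Band 2: 1823 × 0.977 = 1781
Band 3: 1679 × 0.971 = 1630
Band 4: 3077 × 0.977 = 3006
Band 5: 2615 × 0.961 = 2513
Band 6: 1600 × 0.958 = 1533
Band 7: 5794 × 0.945 + 9222 × 0.462 = 5475 + 4261 = 9736
Net migration: Band 1 − 220 → 1093; Band 2 + 60 → 1841; Band 3 + 30 → 1660; Band 4 − 260 → 2746; Band 5 − 310 → 2203; Band 6 + 60 → 1593; Band 7 + 150 → 9886
→ [1093, 1841, 1660, 2746, 2203, 1593, 9886]
Scenario A total after 3 periods: 21022
Scenario B projection —
[period 1]
Births: 3000 × 0.463 = 1389, 2300 × 0.147 = 338 → 1727
Band 2: 3150 × 0.977 = 3078
Band 3: 3000 × 0.971 = 2913
Band 4: 2300 × 0.977 = 2247
Band 5: 6550 × 0.961 = 6295
Band 6: 7400 × 0.958 = 7089
Band 7: 3850 × 0.945 + 2650 × 0.462 = 3638 + 1224 = 4862
Net migration: Band 1 − 220 → 1507; Band 2 + 60 → 3138; Band 3 + 30 → 2943; Band 4 − 260 → 1987; Band 5 − 310 → 5985; Band 6 + 60 → 7149; Band 7 + 150 → 5012
→ [1507, 3138, 2943, 1987, 5985, 7149, 5012]
[period 2]
Births: 3138 × 0.463 = 1453, 2943 × 0.147 = 433 → 1886
Band 2: 1507 × 0.977 = 1472
Band 3: 3138 × 0.971 = 3047
Band 4: 2943 × 0.977 = 2875
Band 5: 1987 × 0.961 = 1910
Band 6: 5985 × 0.958 = 5734
Band 7: 7149 × 0.945 + 5012 × 0.462 = 6756 + 2316 = 9072
Net migration: Band 1 − 220 → 1666; Band 2 + 60 → 1532; Band 3 + 30 → 3077; Band 4 − 260 → 2615; Band 5 − 310 → 1600; Band 6 + 60 → 5794; Band 7 + 150 → 9222
→ [1666, 1532, 3077, 2615, 1600, 5794, 9222]
[period 3]
Births: 1532 × 0.463 = 709, 3077 × 0.147 = 452 → 1161
Band 2: 1666 × 0.977 = 1628
Band 3: 1532 × 0.971 = 1488
Band 4: 3077 × 0.977 = 3006
Band 5: 2615 × 0.961 = 2513
Band 6: 1600 × 0.958 = 1533
Band 7: 5794 × 0.945 + 9222 × 0.462 = 5475 + 4261 = 9736
Net migration: Band 1 − 220 → 941; Band 2 + 60 → 1688; Band 3 + 30 → 1518; Band 4 − 260 → 2746; Band 5 − 310 → 2203; Band 6 + 60 → 1593; Band 7 + 150 → 9886
→ [941, 1688, 1518, 2746, 2203, 1593, 9886]
Scenario B total after 3 periods: 20575
Difference B − A = 20575 − 21022 = -447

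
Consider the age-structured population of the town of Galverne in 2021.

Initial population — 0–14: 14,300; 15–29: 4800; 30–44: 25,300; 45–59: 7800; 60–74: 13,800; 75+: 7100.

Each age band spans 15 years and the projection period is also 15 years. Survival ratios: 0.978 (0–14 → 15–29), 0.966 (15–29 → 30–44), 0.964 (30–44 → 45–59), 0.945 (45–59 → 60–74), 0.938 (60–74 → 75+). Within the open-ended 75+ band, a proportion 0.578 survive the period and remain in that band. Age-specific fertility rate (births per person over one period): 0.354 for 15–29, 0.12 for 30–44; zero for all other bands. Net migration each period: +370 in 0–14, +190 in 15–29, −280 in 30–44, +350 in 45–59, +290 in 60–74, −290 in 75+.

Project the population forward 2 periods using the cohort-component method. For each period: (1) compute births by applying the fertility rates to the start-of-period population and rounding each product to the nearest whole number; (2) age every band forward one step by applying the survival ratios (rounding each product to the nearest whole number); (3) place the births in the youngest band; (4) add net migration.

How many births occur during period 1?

After projecting period 1:
Births: 4800 × 0.354 = 1699, 25300 × 0.12 = 3036 → 4735
15–29: 14300 × 0.978 = 13985
30–44: 4800 × 0.966 = 4637
45–59: 25300 × 0.964 = 24389
60–74: 7800 × 0.945 = 7371
75+: 13800 × 0.938 + 7100 × 0.578 = 12944 + 4104 = 17048
Net migration: 0–14 + 370 → 5105; 15–29 + 190 → 14175; 30–44 − 280 → 4357; 45–59 + 350 → 24739; 60–74 + 290 → 7661; 75+ − 290 → 16758
Population now: 0–14=5105, 15–29=14175, 30–44=4357, 45–59=24739, 60–74=7661, 75+=16758

4735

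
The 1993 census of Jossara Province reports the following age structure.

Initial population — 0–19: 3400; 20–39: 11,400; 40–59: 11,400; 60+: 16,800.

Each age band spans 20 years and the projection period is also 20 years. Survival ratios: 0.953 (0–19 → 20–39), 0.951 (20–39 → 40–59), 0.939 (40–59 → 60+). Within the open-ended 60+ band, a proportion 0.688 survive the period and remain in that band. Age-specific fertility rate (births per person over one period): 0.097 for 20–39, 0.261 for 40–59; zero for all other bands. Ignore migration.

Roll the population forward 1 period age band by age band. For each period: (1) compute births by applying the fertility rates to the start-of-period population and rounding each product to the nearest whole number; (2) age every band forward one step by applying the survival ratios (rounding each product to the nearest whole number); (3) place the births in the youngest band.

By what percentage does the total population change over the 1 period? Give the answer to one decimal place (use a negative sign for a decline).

-6.0

[period 1]
Births: 11400 * 0.097 = 1106 ; 11400 * 0.261 = 2975 — total 4081
20–39: 3400 * 0.953 = 3240
40–59: 11400 * 0.951 = 10841
60+: 11400 * 0.939 + 16800 * 0.688 = 10705 + 11558 = 22263
Giving 4081 / 3240 / 10841 / 22263.
Total: 43000 → 40425; change = -2575; percentage change = -6.0%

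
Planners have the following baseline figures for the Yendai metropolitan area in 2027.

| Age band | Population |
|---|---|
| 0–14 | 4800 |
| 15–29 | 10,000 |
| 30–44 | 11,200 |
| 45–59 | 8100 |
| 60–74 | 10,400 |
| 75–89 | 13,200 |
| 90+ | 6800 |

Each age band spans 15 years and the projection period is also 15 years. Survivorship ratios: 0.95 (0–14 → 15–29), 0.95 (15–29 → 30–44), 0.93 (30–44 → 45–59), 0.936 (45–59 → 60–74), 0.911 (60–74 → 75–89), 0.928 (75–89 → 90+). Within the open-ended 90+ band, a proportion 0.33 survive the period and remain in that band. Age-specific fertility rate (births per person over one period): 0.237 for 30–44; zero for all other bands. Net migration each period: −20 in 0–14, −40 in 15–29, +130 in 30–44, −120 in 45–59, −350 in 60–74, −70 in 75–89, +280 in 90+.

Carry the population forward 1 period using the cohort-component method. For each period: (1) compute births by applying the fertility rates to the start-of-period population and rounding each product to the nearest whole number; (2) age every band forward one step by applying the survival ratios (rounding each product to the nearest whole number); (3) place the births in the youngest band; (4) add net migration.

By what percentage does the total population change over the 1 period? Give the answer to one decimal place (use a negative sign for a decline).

-9.3

Numbering the bands 1..7 from youngest to oldest:
Period 1:
Births: 11200 × 0.237 = 2654
Band 2: 4800 × 0.95 = 4560
Band 3: 10000 × 0.95 = 9500
Band 4: 11200 × 0.93 = 10416
Band 5: 8100 × 0.936 = 7582
Band 6: 10400 × 0.911 = 9474
Band 7: 13200 × 0.928 + 6800 × 0.33 = 12250 + 2244 = 14494
Net migration: Band 1 − 20 → 2634; Band 2 − 40 → 4520; Band 3 + 130 → 9630; Band 4 − 120 → 10296; Band 5 − 350 → 7232; Band 6 − 70 → 9404; Band 7 + 280 → 14774
End of period: [2634, 4520, 9630, 10296, 7232, 9404, 14774]
Total: 64500 → 58490; change = -6010; percentage change = -9.3%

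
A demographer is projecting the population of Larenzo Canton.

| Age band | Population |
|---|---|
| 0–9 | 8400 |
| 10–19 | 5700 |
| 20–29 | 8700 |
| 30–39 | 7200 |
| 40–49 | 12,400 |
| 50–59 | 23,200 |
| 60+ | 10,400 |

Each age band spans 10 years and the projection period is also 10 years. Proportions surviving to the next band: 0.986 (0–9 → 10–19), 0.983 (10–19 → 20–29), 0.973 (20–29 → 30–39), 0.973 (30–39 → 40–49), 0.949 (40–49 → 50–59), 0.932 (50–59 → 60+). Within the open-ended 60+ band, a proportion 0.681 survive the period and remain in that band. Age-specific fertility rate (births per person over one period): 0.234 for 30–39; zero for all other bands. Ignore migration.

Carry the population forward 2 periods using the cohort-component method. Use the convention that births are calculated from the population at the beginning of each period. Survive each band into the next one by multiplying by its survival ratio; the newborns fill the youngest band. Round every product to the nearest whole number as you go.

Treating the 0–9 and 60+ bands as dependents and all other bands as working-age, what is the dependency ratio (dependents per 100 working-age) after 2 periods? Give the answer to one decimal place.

[period 1]
Births: 7200 × 0.234 = 1685
10–19: 8400 × 0.986 = 8282
20–29: 5700 × 0.983 = 5603
30–39: 8700 × 0.973 = 8465
40–49: 7200 × 0.973 = 7006
50–59: 12400 × 0.949 = 11768
60+: 23200 × 0.932 + 10400 × 0.681 = 21622 + 7082 = 28704
→ [1685, 8282, 5603, 8465, 7006, 11768, 28704]
[period 2]
Births: 8465 × 0.234 = 1981
10–19: 1685 × 0.986 = 1661
20–29: 8282 × 0.983 = 8141
30–39: 5603 × 0.973 = 5452
40–49: 8465 × 0.973 = 8236
50–59: 7006 × 0.949 = 6649
60+: 11768 × 0.932 + 28704 × 0.681 = 10968 + 19547 = 30515
→ [1981, 1661, 8141, 5452, 8236, 6649, 30515]
Dependents (band 0–9 + band 60+) = 1981 + 30515 = 32496; working-age = 30139; ratio = 32496/30139 × 100 = 107.8

107.8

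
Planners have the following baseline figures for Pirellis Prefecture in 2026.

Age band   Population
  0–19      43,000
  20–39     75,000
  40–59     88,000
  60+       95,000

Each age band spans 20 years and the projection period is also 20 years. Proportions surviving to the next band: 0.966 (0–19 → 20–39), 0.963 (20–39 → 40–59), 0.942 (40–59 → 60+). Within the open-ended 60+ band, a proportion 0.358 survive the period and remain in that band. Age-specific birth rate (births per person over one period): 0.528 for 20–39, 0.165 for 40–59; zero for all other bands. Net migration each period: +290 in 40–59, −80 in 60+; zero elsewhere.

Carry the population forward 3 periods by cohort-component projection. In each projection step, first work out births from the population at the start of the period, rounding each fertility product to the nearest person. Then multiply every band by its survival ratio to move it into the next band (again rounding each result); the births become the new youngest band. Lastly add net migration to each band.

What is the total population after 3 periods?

(Bands numbered youngest = 1 to oldest = 4.)
— Period 1 —
Births: 75000 * 0.528 = 39600, 88000 * 0.165 = 14520 → total 54120
Band 2: 43000 * 0.966 = 41538
Band 3: 75000 * 0.963 = 72225
Band 4: 88000 * 0.942 + 95000 * 0.358 = 82896 + 34010 = 116906
Net migration: Band 3 + 290 → 72515; Band 4 − 80 → 116826
Giving 54120 / 41538 / 72515 / 116826.
— Period 2 —
Births: 41538 * 0.528 = 21932, 72515 * 0.165 = 11965 → total 33897
Band 2: 54120 * 0.966 = 52280
Band 3: 41538 * 0.963 = 40001
Band 4: 72515 * 0.942 + 116826 * 0.358 = 68309 + 41824 = 110133
Net migration: Band 3 + 290 → 40291; Band 4 − 80 → 110053
Giving 33897 / 52280 / 40291 / 110053.
— Period 3 —
Births: 52280 * 0.528 = 27604, 40291 * 0.165 = 6648 → total 34252
Band 2: 33897 * 0.966 = 32745
Band 3: 52280 * 0.963 = 50346
Band 4: 40291 * 0.942 + 110053 * 0.358 = 37954 + 39399 = 77353
Net migration: Band 3 + 290 → 50636; Band 4 − 80 → 77273
Giving 34252 / 32745 / 50636 / 77273.
Total after period 3: 34252 + 32745 + 50636 + 77273 = 194906

194906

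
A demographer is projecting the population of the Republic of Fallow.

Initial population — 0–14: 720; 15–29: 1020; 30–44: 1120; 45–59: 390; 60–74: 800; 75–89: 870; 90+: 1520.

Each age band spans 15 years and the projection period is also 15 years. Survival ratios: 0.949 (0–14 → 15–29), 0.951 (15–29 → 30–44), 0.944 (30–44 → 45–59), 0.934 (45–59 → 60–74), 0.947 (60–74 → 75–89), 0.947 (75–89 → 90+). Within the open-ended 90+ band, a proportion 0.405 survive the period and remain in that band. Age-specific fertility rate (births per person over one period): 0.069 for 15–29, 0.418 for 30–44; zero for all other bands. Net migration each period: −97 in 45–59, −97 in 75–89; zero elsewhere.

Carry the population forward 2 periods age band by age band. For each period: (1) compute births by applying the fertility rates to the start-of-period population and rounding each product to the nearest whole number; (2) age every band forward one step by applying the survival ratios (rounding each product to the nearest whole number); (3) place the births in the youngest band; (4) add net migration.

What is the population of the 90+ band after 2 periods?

Numbering the groups 1..7 from youngest to oldest:
After projecting period 1:
Births: 1020 × 0.069 = 70, 1120 × 0.418 = 468 → total 538
Group 2: 720 × 0.949 = 683
Group 3: 1020 × 0.951 = 970
Group 4: 1120 × 0.944 = 1057
Group 5: 390 × 0.934 = 364
Group 6: 800 × 0.947 = 758
Group 7: 870 × 0.947 + 1520 × 0.405 = 824 + 616 = 1440
Net migration: Group 4 − 97 → 960; Group 6 − 97 → 661
Population now: 0–14=538, 15–29=683, 30–44=970, 45–59=960, 60–74=364, 75–89=661, 90+=1440
After projecting period 2:
Births: 683 × 0.069 = 47, 970 × 0.418 = 405 → total 452
Group 2: 538 × 0.949 = 511
Group 3: 683 × 0.951 = 650
Group 4: 970 × 0.944 = 916
Group 5: 960 × 0.934 = 897
Group 6: 364 × 0.947 = 345
Group 7: 661 × 0.947 + 1440 × 0.405 = 626 + 583 = 1209
Net migration: Group 4 − 97 → 819; Group 6 − 97 → 248
Population now: 0–14=452, 15–29=511, 30–44=650, 45–59=819, 60–74=897, 75–89=248, 90+=1209

1209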